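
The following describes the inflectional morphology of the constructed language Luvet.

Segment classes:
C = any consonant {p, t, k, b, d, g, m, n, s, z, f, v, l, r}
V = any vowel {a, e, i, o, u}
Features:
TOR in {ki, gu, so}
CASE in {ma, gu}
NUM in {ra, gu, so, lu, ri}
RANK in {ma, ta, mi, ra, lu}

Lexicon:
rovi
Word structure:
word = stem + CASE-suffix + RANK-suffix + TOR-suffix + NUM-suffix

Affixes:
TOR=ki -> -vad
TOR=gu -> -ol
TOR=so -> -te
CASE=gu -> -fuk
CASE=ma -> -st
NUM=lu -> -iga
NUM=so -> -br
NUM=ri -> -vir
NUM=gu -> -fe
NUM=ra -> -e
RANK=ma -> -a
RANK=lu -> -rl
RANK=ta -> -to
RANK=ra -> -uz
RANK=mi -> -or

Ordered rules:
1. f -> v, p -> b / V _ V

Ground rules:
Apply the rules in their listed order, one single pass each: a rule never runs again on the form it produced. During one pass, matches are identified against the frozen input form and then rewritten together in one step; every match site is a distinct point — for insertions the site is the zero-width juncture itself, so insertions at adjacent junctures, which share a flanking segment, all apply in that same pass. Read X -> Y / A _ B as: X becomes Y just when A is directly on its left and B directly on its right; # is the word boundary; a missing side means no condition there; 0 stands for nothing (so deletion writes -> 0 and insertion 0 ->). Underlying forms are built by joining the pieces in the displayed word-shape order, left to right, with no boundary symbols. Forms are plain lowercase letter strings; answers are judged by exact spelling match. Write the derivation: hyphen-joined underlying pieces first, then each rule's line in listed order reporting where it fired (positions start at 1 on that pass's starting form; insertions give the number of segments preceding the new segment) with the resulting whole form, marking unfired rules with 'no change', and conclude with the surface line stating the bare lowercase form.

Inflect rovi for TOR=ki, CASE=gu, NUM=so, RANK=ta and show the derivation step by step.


underlying: rovi-fuk-to-vad-br
1. f -> v, p -> b / V _ V: fires at position(s) 5: rovivuktovadbr
surface: rovivuktovadbr


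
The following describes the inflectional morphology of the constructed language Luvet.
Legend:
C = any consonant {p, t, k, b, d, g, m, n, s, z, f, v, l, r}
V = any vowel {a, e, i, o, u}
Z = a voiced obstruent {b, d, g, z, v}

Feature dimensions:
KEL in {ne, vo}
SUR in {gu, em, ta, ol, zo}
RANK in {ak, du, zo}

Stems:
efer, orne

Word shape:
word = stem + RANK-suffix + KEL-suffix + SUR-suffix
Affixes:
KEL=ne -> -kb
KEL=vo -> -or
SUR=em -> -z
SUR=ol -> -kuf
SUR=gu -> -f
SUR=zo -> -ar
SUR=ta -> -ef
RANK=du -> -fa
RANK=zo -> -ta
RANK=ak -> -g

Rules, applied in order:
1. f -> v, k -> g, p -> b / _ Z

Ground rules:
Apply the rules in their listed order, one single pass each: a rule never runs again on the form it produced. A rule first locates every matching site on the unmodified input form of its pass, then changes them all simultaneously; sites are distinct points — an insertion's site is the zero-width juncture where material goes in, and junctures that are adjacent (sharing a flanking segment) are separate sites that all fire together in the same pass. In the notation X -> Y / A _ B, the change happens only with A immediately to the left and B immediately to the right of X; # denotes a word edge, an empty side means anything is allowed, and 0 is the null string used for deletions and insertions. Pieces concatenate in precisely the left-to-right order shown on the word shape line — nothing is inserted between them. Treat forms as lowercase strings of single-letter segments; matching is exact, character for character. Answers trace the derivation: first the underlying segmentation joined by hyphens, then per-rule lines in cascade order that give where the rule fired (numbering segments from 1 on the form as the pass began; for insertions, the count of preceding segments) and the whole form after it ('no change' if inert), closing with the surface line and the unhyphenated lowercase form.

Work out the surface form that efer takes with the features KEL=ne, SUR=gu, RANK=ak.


underlying: efer-g-kb-f
1. f -> v, k -> g, p -> b / _ Z: fires at position(s) 6: eferggbf
surface: eferggbf


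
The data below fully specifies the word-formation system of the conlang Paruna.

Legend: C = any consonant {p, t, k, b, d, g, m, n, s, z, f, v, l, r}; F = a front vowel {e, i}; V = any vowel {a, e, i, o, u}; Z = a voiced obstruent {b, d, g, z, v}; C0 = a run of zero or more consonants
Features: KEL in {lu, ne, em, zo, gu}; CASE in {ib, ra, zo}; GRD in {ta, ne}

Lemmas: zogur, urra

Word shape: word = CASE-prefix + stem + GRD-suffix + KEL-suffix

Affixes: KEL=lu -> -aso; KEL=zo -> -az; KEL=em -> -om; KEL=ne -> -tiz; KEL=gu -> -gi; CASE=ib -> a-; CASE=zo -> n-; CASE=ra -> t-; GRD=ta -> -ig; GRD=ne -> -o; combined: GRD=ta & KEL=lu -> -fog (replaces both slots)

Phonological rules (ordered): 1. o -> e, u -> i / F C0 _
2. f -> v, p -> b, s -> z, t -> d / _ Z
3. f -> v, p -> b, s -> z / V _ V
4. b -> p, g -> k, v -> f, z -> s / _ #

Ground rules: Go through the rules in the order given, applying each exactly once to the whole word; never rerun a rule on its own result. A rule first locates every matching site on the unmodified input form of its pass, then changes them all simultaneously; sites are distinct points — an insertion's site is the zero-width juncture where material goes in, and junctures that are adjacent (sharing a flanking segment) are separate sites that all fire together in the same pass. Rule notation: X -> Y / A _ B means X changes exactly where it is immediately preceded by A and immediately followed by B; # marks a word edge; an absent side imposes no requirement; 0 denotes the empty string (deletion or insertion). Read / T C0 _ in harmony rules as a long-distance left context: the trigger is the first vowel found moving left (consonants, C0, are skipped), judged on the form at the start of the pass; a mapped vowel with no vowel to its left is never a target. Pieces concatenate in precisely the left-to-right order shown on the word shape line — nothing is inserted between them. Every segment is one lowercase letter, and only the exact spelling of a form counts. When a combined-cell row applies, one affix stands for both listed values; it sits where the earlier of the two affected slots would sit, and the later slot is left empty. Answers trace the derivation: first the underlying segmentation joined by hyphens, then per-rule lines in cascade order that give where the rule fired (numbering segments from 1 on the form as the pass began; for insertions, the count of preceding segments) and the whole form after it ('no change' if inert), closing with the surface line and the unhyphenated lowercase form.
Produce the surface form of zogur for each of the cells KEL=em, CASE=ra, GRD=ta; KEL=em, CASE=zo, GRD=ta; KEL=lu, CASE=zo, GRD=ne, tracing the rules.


cell KEL=em, CASE=ra, GRD=ta:
underlying: t-zogur-ig-om
1. o -> e, u -> i / F C0 _: fires at position(s) 9: tzogurigem
2. f -> v, p -> b, s -> z, t -> d / _ Z: fires at position(s) 1: dzogurigem
3. f -> v, p -> b, s -> z / V _ V: no change
4. b -> p, g -> k, v -> f, z -> s / _ #: no change
surface: dzogurigem

cell KEL=em, CASE=zo, GRD=ta:
underlying: n-zogur-ig-om
1. o -> e, u -> i / F C0 _: fires at position(s) 9: nzogurigem
2. f -> v, p -> b, s -> z, t -> d / _ Z: no change
3. f -> v, p -> b, s -> z / V _ V: no change
4. b -> p, g -> k, v -> f, z -> s / _ #: no change
surface: nzogurigem

cell KEL=lu, CASE=zo, GRD=ne:
underlying: n-zogur-o-aso
1. o -> e, u -> i / F C0 _: no change
2. f -> v, p -> b, s -> z, t -> d / _ Z: no change
3. f -> v, p -> b, s -> z / V _ V: fires at position(s) 9: nzoguroazo
4. b -> p, g -> k, v -> f, z -> s / _ #: no change
surface: nzoguroazo


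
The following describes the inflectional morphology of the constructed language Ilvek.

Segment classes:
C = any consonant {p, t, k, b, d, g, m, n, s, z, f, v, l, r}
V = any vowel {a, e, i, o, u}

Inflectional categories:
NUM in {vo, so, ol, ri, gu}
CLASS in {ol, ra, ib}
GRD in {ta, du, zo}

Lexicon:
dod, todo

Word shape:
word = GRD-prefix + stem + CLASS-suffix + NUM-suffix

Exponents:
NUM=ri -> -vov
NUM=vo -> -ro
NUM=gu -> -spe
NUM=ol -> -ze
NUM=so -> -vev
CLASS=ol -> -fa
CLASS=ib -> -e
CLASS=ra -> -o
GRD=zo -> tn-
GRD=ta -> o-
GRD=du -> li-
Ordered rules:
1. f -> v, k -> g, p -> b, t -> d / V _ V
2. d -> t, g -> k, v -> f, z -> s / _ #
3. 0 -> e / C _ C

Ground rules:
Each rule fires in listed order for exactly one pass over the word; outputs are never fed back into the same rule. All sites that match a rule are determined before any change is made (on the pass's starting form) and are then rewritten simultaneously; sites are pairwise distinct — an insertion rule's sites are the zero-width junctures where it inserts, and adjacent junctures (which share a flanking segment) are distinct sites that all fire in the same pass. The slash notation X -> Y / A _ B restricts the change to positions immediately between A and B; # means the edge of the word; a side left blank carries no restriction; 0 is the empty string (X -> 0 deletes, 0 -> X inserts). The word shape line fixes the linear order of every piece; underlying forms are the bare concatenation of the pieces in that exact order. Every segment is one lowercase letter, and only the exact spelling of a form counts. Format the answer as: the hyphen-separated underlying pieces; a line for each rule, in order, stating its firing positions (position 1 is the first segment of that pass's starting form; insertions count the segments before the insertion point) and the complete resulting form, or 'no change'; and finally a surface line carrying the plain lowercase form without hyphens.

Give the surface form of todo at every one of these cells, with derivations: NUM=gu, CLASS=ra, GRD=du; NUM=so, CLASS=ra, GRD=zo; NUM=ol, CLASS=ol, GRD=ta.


cell NUM=gu, CLASS=ra, GRD=du:
underlying: li-todo-o-spe
1. f -> v, k -> g, p -> b, t -> d / V _ V: fires at position(s) 3: lidodoospe
2. d -> t, g -> k, v -> f, z -> s / _ #: no change
3. 0 -> e / C _ C: inserts after position(s) 8: lidodoosepe
surface: lidodoosepe

cell NUM=so, CLASS=ra, GRD=zo:
underlying: tn-todo-o-vev
1. f -> v, k -> g, p -> b, t -> d / V _ V: no change
2. d -> t, g -> k, v -> f, z -> s / _ #: fires at position(s) 10: tntodoovef
3. 0 -> e / C _ C: inserts after position(s) 1, 2: tenetodoovef
surface: tenetodoovef

cell NUM=ol, CLASS=ol, GRD=ta:
underlying: o-todo-fa-ze
1. f -> v, k -> g, p -> b, t -> d / V _ V: fires at position(s) 2, 6: ododovaze
2. d -> t, g -> k, v -> f, z -> s / _ #: no change
3. 0 -> e / C _ C: no change
surface: ododovaze


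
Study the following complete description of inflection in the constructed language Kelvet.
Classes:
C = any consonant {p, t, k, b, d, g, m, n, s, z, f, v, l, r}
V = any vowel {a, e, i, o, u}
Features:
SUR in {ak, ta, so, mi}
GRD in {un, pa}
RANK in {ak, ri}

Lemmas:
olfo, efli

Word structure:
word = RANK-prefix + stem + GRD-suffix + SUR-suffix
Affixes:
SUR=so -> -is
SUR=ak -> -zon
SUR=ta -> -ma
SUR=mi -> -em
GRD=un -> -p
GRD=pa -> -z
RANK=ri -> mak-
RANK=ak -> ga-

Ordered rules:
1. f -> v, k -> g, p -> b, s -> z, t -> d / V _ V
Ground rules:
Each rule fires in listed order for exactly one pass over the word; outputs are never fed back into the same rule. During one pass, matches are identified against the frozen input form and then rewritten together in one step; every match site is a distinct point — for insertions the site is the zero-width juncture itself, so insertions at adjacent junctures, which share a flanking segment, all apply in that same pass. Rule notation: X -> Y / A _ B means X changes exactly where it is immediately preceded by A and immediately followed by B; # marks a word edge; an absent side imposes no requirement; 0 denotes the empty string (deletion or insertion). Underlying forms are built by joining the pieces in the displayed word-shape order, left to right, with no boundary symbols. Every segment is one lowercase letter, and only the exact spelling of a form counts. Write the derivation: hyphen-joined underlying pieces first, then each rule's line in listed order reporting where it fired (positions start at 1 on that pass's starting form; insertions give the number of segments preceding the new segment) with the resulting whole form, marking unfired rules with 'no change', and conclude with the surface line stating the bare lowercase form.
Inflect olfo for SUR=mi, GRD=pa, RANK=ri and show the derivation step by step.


underlying: mak-olfo-z-em
1. f -> v, k -> g, p -> b, s -> z, t -> d / V _ V: fires at position(s) 3: magolfozem
surface: magolfozem


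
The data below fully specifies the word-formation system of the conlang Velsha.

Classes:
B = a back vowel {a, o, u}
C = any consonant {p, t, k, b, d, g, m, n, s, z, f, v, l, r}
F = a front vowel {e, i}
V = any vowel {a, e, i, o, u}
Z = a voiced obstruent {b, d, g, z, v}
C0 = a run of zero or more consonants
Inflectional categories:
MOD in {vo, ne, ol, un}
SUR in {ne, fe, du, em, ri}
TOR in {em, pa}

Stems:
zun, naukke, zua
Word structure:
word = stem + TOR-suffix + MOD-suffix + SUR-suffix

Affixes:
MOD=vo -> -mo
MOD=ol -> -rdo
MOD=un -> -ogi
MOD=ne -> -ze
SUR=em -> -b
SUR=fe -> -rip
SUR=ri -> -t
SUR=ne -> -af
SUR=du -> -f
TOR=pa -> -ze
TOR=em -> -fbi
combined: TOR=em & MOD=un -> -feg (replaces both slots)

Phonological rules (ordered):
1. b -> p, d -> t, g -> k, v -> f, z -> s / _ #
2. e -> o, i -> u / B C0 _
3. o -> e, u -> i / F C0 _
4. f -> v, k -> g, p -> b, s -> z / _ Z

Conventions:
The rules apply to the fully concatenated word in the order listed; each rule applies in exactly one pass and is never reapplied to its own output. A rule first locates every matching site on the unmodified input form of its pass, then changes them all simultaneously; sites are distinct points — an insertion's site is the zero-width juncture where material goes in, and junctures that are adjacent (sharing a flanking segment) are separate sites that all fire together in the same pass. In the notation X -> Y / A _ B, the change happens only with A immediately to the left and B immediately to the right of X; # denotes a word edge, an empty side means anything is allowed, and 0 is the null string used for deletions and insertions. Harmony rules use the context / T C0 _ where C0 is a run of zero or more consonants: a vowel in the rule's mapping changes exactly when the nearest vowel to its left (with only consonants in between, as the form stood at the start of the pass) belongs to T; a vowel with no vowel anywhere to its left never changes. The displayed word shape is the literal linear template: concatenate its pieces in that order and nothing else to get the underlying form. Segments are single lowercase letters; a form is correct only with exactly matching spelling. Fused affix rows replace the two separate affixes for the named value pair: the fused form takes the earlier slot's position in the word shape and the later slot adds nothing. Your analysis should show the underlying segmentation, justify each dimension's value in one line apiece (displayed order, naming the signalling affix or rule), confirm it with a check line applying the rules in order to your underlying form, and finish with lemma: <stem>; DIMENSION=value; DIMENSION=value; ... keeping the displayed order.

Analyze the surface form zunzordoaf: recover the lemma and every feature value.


underlying: zun-ze-rdo-af
MOD=ol - signalled by the affix -rdo
SUR=ne - signalled by the affix -af
TOR=pa - signalled by the affix -ze
check: zunzerdoaf -> zunzerdoaf -> zunzordoaf -> zunzordoaf -> zunzordoaf
lemma: zun; MOD=ol; SUR=ne; TOR=pa


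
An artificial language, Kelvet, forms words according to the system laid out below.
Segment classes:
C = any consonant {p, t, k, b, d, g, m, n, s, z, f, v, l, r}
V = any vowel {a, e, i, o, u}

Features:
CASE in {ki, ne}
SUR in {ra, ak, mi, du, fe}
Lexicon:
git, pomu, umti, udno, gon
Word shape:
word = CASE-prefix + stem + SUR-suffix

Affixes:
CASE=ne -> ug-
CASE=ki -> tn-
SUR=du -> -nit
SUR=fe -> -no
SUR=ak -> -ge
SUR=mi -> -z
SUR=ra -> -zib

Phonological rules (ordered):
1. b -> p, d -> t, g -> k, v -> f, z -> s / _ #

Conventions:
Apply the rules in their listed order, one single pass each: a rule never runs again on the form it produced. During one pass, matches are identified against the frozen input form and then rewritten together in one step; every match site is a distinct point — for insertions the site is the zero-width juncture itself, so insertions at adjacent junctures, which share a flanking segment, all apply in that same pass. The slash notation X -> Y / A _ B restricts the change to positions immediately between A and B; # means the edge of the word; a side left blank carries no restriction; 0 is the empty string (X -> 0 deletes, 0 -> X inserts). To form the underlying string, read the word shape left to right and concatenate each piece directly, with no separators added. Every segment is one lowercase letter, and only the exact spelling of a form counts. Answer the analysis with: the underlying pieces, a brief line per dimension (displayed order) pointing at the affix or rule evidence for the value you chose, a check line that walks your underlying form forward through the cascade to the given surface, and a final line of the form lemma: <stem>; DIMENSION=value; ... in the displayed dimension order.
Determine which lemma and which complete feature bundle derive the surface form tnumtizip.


underlying: tn-umti-zib
CASE=ki - signalled by the affix tn-
SUR=ra - signalled by the affix -zib
check: tnumtizib -> tnumtizip
lemma: umti; CASE=ki; SUR=ra


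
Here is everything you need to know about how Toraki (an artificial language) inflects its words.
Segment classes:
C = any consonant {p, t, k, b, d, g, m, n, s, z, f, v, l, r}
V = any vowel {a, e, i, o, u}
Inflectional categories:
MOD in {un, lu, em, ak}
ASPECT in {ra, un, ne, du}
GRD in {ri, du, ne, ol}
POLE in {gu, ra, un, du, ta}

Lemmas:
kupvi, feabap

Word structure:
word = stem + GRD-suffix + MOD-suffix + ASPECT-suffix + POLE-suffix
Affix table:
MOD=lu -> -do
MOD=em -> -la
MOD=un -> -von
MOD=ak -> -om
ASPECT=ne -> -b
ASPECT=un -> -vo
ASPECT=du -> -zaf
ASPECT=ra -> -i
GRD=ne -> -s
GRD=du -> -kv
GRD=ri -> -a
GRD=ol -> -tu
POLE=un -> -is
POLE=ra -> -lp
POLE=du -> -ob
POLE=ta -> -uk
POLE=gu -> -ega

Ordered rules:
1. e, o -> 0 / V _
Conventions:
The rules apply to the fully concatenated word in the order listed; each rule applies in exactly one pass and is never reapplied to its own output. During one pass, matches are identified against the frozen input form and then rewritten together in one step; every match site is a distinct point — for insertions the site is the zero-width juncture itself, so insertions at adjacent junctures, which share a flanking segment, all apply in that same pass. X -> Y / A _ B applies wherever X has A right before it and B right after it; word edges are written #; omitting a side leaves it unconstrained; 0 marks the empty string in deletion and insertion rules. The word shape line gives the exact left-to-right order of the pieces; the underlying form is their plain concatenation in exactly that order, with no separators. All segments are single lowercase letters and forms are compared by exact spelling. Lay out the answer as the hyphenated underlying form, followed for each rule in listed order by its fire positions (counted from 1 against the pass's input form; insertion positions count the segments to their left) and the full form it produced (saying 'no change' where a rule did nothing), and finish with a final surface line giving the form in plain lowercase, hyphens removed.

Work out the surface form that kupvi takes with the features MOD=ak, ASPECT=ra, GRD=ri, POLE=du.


underlying: kupvi-a-om-i-ob
1. e, o -> 0 / V _: fires at position(s) 7, 10: kupviamib
surface: kupviamib


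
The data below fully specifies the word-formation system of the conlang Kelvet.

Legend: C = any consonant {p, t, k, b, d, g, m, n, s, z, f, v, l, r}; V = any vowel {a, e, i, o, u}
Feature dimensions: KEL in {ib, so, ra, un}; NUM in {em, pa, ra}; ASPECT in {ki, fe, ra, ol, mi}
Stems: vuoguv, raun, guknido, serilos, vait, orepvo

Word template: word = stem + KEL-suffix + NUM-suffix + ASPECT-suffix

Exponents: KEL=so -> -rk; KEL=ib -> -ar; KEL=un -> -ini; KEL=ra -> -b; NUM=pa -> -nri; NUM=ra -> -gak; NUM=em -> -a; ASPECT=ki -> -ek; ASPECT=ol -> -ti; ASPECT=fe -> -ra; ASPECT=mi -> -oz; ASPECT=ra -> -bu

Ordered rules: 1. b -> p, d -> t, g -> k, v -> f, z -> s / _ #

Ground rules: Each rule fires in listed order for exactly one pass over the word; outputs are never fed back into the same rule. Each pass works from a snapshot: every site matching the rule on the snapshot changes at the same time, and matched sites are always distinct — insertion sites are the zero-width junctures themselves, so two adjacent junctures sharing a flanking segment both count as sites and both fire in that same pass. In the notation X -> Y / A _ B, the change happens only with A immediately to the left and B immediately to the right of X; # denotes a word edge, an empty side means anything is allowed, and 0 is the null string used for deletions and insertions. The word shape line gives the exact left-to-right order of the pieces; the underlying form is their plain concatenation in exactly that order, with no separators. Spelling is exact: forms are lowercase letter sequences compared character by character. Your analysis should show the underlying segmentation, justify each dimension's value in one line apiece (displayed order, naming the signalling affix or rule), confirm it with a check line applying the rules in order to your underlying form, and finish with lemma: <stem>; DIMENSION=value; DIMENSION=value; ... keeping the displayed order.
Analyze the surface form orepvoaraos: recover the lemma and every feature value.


underlying: orepvo-ar-a-oz
KEL=ib - signalled by the affix -ar
NUM=em - signalled by the affix -a
ASPECT=mi - signalled by the affix -oz
check: orepvoaraoz -> orepvoaraos
lemma: orepvo; KEL=ib; NUM=em; ASPECT=mi


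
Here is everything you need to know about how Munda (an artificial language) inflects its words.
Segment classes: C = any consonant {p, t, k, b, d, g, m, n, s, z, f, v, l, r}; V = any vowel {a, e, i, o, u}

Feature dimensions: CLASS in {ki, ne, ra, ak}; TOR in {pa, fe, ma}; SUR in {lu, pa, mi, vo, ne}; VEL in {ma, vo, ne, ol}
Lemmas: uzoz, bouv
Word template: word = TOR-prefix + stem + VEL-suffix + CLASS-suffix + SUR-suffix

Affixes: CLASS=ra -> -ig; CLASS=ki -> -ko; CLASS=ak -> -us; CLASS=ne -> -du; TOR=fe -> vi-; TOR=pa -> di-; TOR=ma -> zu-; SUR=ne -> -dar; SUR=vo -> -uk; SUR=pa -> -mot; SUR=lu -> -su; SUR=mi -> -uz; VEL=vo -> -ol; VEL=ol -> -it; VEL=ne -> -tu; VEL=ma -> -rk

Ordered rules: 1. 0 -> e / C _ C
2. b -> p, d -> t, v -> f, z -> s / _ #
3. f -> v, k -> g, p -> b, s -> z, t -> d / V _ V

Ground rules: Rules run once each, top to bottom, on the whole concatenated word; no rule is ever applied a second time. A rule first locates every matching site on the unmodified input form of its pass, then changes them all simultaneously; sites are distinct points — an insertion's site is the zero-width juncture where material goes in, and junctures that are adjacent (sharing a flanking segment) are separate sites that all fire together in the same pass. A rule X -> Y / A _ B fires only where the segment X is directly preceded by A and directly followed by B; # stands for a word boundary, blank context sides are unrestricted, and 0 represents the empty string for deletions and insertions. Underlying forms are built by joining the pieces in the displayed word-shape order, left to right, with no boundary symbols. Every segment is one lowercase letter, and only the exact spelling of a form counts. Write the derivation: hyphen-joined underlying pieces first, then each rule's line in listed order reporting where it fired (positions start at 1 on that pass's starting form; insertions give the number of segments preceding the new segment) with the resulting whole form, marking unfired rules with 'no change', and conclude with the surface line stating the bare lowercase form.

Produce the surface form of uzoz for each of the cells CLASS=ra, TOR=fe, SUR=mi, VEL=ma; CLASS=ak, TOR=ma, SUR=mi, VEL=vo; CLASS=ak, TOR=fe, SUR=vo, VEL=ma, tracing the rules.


cell CLASS=ra, TOR=fe, SUR=mi, VEL=ma:
underlying: vi-uzoz-rk-ig-uz
1. 0 -> e / C _ C: inserts after position(s) 6, 7: viuzozerekiguz
2. b -> p, d -> t, v -> f, z -> s / _ #: fires at position(s) 14: viuzozerekigus
3. f -> v, k -> g, p -> b, s -> z, t -> d / V _ V: fires at position(s) 10: viuzozeregigus
surface: viuzozeregigus

cell CLASS=ak, TOR=ma, SUR=mi, VEL=vo:
underlying: zu-uzoz-ol-us-uz
1. 0 -> e / C _ C: no change
2. b -> p, d -> t, v -> f, z -> s / _ #: fires at position(s) 12: zuuzozolusus
3. f -> v, k -> g, p -> b, s -> z, t -> d / V _ V: fires at position(s) 10: zuuzozoluzus
surface: zuuzozoluzus

cell CLASS=ak, TOR=fe, SUR=vo, VEL=ma:
underlying: vi-uzoz-rk-us-uk
1. 0 -> e / C _ C: inserts after position(s) 6, 7: viuzozerekusuk
2. b -> p, d -> t, v -> f, z -> s / _ #: no change
3. f -> v, k -> g, p -> b, s -> z, t -> d / V _ V: fires at position(s) 10, 12: viuzozereguzuk
surface: viuzozereguzuk


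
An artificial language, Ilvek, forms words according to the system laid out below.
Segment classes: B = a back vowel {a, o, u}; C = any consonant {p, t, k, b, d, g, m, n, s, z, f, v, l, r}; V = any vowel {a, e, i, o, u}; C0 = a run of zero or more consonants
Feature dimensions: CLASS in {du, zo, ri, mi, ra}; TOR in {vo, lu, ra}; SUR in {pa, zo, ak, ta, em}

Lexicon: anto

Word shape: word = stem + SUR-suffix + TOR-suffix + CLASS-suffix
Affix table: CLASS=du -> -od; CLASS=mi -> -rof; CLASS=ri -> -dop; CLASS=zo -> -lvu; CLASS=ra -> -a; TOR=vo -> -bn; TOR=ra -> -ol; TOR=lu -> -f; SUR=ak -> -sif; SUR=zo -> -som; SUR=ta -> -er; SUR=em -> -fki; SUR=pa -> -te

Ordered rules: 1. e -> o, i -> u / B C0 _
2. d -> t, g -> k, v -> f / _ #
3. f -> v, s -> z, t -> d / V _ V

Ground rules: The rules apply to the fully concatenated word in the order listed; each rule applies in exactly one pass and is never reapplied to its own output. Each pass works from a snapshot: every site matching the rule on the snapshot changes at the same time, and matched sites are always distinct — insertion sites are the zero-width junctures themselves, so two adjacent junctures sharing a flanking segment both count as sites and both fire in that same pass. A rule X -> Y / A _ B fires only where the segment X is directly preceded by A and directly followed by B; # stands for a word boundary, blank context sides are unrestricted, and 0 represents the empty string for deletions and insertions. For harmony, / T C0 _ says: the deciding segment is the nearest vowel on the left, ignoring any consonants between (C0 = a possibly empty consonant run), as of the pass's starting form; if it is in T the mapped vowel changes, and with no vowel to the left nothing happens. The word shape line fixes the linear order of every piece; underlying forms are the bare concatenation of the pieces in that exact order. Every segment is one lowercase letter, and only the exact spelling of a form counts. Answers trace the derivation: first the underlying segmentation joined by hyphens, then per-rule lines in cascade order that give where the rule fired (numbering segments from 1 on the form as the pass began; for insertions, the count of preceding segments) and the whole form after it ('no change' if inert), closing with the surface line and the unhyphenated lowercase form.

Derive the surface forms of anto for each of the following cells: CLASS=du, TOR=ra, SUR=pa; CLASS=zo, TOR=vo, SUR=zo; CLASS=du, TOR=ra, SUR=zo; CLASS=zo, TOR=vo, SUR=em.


cell CLASS=du, TOR=ra, SUR=pa:
underlying: anto-te-ol-od
1. e -> o, i -> u / B C0 _: fires at position(s) 6: antotoolod
2. d -> t, g -> k, v -> f / _ #: fires at position(s) 10: antotoolot
3. f -> v, s -> z, t -> d / V _ V: fires at position(s) 5: antodoolot
surface: antodoolot

cell CLASS=zo, TOR=vo, SUR=zo:
underlying: anto-som-bn-lvu
1. e -> o, i -> u / B C0 _: no change
2. d -> t, g -> k, v -> f / _ #: no change
3. f -> v, s -> z, t -> d / V _ V: fires at position(s) 5: antozombnlvu
surface: antozombnlvu

cell CLASS=du, TOR=ra, SUR=zo:
underlying: anto-som-ol-od
1. e -> o, i -> u / B C0 _: no change
2. d -> t, g -> k, v -> f / _ #: fires at position(s) 11: antosomolot
3. f -> v, s -> z, t -> d / V _ V: fires at position(s) 5: antozomolot
surface: antozomolot

cell CLASS=zo, TOR=vo, SUR=em:
underlying: anto-fki-bn-lvu
1. e -> o, i -> u / B C0 _: fires at position(s) 7: antofkubnlvu
2. d -> t, g -> k, v -> f / _ #: no change
3. f -> v, s -> z, t -> d / V _ V: no change
surface: antofkubnlvu


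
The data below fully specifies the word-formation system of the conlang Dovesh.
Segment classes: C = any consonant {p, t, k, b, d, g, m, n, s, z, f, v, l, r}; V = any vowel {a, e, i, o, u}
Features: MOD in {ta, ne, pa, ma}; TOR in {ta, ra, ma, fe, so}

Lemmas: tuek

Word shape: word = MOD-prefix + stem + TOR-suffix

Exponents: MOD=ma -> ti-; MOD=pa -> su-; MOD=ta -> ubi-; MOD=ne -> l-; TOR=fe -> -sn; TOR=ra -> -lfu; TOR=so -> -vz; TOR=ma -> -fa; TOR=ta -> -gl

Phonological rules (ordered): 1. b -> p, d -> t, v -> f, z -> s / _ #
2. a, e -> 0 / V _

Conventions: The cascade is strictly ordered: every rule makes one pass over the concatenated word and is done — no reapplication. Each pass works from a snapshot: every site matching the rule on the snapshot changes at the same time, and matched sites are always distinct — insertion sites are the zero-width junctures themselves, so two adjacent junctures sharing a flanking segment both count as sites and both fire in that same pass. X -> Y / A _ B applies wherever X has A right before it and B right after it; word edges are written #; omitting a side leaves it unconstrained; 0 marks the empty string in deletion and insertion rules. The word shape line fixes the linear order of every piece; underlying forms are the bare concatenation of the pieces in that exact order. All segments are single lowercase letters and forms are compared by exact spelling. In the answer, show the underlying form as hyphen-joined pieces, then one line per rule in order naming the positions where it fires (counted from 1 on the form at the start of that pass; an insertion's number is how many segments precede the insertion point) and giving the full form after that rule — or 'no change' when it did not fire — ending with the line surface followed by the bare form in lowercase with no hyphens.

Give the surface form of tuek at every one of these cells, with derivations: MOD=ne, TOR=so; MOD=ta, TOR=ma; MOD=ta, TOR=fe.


cell MOD=ne, TOR=so:
underlying: l-tuek-vz
1. b -> p, d -> t, v -> f, z -> s / _ #: fires at position(s) 7: ltuekvs
2. a, e -> 0 / V _: fires at position(s) 4: ltukvs
surface: ltukvs

cell MOD=ta, TOR=ma:
underlying: ubi-tuek-fa
1. b -> p, d -> t, v -> f, z -> s / _ #: no change
2. a, e -> 0 / V _: fires at position(s) 6: ubitukfa
surface: ubitukfa

cell MOD=ta, TOR=fe:
underlying: ubi-tuek-sn
1. b -> p, d -> t, v -> f, z -> s / _ #: no change
2. a, e -> 0 / V _: fires at position(s) 6: ubituksn
surface: ubituksn


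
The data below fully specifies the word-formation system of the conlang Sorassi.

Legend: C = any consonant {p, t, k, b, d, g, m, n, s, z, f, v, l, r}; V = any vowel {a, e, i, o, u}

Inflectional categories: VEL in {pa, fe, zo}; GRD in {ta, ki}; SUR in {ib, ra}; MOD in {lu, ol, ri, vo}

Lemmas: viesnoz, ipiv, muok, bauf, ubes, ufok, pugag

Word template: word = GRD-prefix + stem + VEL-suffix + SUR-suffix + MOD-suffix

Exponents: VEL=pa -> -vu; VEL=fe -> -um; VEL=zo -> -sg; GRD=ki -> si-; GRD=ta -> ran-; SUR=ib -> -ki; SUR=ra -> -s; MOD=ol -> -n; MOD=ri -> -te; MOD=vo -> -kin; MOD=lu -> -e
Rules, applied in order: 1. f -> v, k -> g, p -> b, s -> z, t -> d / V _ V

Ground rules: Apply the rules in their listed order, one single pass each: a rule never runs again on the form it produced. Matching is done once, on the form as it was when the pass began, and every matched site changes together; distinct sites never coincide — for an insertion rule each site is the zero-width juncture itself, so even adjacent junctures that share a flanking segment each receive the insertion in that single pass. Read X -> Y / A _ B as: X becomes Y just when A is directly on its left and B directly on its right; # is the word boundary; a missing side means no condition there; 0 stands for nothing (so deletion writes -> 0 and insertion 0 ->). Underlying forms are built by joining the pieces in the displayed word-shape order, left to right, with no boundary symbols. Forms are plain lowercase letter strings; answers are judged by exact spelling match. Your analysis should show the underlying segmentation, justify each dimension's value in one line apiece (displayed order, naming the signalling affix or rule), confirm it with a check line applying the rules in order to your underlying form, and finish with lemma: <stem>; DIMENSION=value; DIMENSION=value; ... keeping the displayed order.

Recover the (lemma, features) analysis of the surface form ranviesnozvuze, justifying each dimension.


underlying: ran-viesnoz-vu-s-e
VEL=pa - signalled by the affix -vu
GRD=ta - signalled by the affix ran-
SUR=ra - signalled by the affix -s
MOD=lu - signalled by the affix -e
check: ranviesnozvuse -> ranviesnozvuze
lemma: viesnoz; VEL=pa; GRD=ta; SUR=ra; MOD=lu


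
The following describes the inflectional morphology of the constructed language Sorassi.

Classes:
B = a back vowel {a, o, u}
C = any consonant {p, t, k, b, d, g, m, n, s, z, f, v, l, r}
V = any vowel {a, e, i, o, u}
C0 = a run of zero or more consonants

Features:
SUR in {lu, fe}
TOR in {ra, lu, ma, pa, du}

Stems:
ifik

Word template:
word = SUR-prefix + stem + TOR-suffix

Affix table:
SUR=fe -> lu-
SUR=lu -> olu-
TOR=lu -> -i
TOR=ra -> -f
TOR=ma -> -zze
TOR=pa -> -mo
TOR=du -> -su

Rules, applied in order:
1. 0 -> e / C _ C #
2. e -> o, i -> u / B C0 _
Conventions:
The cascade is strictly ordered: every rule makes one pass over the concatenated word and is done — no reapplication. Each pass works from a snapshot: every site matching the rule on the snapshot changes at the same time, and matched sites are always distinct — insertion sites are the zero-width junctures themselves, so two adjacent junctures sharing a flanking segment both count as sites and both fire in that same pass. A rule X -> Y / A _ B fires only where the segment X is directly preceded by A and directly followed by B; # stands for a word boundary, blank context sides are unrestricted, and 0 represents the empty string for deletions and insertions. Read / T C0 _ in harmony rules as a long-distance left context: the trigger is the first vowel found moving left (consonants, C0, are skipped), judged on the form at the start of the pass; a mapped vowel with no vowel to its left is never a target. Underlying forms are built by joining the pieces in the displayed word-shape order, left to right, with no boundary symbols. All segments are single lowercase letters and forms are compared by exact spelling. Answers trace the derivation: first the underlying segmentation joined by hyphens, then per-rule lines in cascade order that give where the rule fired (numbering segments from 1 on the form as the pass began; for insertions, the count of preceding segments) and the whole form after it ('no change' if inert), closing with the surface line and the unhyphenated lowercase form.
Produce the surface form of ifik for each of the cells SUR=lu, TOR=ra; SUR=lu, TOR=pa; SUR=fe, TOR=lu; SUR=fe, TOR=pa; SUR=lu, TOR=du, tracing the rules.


cell SUR=lu, TOR=ra:
underlying: olu-ifik-f
1. 0 -> e / C _ C #: inserts after position(s) 7: oluifikef
2. e -> o, i -> u / B C0 _: fires at position(s) 4: oluufikef
surface: oluufikef

cell SUR=lu, TOR=pa:
underlying: olu-ifik-mo
1. 0 -> e / C _ C #: no change
2. e -> o, i -> u / B C0 _: fires at position(s) 4: oluufikmo
surface: oluufikmo

cell SUR=fe, TOR=lu:
underlying: lu-ifik-i
1. 0 -> e / C _ C #: no change
2. e -> o, i -> u / B C0 _: fires at position(s) 3: luufiki
surface: luufiki

cell SUR=fe, TOR=pa:
underlying: lu-ifik-mo
1. 0 -> e / C _ C #: no change
2. e -> o, i -> u / B C0 _: fires at position(s) 3: luufikmo
surface: luufikmo

cell SUR=lu, TOR=du:
underlying: olu-ifik-su
1. 0 -> e / C _ C #: no change
2. e -> o, i -> u / B C0 _: fires at position(s) 4: oluufiksu
surface: oluufiksu


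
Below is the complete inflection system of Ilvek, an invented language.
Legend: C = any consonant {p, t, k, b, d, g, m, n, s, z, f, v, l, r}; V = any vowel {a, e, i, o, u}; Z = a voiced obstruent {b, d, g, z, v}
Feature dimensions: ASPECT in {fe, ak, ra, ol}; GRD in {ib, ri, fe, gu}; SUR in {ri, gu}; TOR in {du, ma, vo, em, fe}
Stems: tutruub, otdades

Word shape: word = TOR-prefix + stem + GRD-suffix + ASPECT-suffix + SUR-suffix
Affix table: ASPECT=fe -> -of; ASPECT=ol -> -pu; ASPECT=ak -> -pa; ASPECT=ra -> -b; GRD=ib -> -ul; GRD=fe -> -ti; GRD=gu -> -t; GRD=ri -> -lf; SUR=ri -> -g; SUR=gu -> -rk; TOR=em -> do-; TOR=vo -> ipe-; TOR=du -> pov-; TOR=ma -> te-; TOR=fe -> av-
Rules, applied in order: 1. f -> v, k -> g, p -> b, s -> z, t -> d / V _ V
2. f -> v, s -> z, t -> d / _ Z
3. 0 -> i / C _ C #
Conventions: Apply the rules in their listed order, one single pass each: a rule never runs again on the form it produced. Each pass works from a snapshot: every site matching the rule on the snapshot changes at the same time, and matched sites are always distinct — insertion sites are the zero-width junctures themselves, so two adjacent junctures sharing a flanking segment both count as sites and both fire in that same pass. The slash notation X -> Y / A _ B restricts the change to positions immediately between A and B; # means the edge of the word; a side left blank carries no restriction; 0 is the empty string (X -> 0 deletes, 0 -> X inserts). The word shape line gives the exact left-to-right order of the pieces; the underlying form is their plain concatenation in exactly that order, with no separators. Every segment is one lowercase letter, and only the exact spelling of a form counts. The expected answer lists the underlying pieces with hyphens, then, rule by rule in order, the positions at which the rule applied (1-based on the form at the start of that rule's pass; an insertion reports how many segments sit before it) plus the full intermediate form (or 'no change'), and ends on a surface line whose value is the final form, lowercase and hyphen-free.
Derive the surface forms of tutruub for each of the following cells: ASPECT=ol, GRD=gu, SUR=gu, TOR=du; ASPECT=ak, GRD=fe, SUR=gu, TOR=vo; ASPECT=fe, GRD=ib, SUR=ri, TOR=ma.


cell ASPECT=ol, GRD=gu, SUR=gu, TOR=du:
underlying: pov-tutruub-t-pu-rk
1. f -> v, k -> g, p -> b, s -> z, t -> d / V _ V: no change
2. f -> v, s -> z, t -> d / _ Z: no change
3. 0 -> i / C _ C #: inserts after position(s) 14: povtutruubtpurik
surface: povtutruubtpurik

cell ASPECT=ak, GRD=fe, SUR=gu, TOR=vo:
underlying: ipe-tutruub-ti-pa-rk
1. f -> v, k -> g, p -> b, s -> z, t -> d / V _ V: fires at position(s) 2, 4, 13: ibedutruubtibark
2. f -> v, s -> z, t -> d / _ Z: no change
3. 0 -> i / C _ C #: inserts after position(s) 15: ibedutruubtibarik
surface: ibedutruubtibarik

cell ASPECT=fe, GRD=ib, SUR=ri, TOR=ma:
underlying: te-tutruub-ul-of-g
1. f -> v, k -> g, p -> b, s -> z, t -> d / V _ V: fires at position(s) 3: tedutruubulofg
2. f -> v, s -> z, t -> d / _ Z: fires at position(s) 13: tedutruubulovg
3. 0 -> i / C _ C #: inserts after position(s) 13: tedutruubulovig
surface: tedutruubulovig


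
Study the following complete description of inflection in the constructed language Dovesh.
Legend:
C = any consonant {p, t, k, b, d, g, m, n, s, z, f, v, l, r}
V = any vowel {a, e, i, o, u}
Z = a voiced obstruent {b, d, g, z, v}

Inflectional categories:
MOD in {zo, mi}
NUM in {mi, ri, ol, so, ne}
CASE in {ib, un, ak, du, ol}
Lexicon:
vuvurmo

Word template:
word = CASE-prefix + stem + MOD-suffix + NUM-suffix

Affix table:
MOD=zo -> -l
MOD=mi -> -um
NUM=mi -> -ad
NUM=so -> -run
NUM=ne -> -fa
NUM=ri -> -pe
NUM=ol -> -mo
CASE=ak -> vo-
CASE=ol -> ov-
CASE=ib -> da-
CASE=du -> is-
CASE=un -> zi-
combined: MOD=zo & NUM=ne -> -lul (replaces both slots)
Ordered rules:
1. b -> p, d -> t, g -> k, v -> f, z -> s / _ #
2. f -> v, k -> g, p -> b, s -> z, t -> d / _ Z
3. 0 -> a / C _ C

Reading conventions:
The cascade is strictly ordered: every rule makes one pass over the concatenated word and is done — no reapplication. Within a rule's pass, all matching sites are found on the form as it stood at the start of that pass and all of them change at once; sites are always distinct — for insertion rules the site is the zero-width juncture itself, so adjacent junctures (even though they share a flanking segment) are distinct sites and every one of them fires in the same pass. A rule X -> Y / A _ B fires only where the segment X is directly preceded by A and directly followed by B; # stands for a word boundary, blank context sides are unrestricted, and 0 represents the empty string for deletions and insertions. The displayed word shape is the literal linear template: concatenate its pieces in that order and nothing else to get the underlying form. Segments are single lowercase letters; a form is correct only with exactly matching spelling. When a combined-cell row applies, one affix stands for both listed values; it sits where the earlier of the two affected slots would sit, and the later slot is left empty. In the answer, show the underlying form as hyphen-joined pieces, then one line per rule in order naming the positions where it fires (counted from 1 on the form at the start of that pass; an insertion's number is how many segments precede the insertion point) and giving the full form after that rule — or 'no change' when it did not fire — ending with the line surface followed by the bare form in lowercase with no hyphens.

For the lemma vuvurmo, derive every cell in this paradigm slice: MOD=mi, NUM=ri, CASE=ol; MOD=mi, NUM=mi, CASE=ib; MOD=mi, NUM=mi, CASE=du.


cell MOD=mi, NUM=ri, CASE=ol:
underlying: ov-vuvurmo-um-pe
1. b -> p, d -> t, g -> k, v -> f, z -> s / _ #: no change
2. f -> v, k -> g, p -> b, s -> z, t -> d / _ Z: no change
3. 0 -> a / C _ C: inserts after position(s) 2, 7, 11: ovavuvuramoumape
surface: ovavuvuramoumape

cell MOD=mi, NUM=mi, CASE=ib:
underlying: da-vuvurmo-um-ad
1. b -> p, d -> t, g -> k, v -> f, z -> s / _ #: fires at position(s) 13: davuvurmoumat
2. f -> v, k -> g, p -> b, s -> z, t -> d / _ Z: no change
3. 0 -> a / C _ C: inserts after position(s) 7: davuvuramoumat
surface: davuvuramoumat

cell MOD=mi, NUM=mi, CASE=du:
underlying: is-vuvurmo-um-ad
1. b -> p, d -> t, g -> k, v -> f, z -> s / _ #: fires at position(s) 13: isvuvurmoumat
2. f -> v, k -> g, p -> b, s -> z, t -> d / _ Z: fires at position(s) 2: izvuvurmoumat
3. 0 -> a / C _ C: inserts after position(s) 2, 7: izavuvuramoumat
surface: izavuvuramoumat
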